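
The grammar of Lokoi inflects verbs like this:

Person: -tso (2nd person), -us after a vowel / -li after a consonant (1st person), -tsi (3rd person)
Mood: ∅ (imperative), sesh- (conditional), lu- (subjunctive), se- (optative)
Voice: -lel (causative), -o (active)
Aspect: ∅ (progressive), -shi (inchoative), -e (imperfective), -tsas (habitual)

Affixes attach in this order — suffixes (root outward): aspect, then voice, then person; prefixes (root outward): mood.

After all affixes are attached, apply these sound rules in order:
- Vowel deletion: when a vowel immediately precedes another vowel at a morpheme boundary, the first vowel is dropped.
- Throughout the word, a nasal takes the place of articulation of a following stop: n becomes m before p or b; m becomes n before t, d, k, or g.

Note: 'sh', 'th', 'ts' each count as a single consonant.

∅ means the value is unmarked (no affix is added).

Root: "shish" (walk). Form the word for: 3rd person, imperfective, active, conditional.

seshshishotsi

Attach mood conditional sesh- → seshshish.
Attach aspect imperfective -e → seshshishe.
Attach voice active -o → seshshisheo.
Attach person 3rd person -tsi → seshshisheotsi.
Apply vowel deletion: seshshisheotsi → seshshishotsi.
Nasal assimilation: no change.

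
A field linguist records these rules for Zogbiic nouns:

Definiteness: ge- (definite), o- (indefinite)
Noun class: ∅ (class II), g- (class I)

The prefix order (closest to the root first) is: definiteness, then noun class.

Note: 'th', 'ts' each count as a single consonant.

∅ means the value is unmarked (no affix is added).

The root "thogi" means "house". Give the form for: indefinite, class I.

gothogi

Attach definiteness indefinite o- → othogi.
Attach noun class class I g- → gothogi.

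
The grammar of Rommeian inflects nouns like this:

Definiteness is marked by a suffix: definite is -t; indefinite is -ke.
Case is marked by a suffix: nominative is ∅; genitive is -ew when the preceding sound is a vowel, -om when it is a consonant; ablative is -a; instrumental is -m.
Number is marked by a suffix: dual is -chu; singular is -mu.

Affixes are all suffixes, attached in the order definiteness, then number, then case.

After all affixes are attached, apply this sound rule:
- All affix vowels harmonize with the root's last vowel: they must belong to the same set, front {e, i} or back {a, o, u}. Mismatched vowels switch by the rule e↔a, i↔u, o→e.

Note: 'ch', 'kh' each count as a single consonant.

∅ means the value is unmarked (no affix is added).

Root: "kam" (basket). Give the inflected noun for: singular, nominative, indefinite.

Attach definiteness indefinite -ke → kamke.
Attach number singular -mu → kamkemu.
case = nominative: zero marking, form stays kamkemu.
Apply vowel harmony: kamkemu → kamkamu.

kamkamu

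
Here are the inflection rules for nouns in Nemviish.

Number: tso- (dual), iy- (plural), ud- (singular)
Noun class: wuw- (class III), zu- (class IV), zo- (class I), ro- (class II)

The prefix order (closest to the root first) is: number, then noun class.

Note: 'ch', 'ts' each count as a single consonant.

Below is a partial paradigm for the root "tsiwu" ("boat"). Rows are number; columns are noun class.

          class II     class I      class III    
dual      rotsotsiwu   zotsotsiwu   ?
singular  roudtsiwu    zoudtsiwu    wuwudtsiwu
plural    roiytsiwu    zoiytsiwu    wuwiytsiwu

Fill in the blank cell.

Attach number dual tso- → tsotsiwu.
Attach noun class class III wuw- → wuwtsotsiwu.

wuwtsotsiwu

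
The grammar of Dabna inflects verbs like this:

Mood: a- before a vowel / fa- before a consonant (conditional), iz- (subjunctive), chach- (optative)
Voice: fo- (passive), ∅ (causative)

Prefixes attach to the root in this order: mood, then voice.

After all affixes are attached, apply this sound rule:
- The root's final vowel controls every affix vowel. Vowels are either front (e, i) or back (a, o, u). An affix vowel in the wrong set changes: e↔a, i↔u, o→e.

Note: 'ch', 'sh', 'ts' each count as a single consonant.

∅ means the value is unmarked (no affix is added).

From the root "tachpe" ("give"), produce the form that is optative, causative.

Attach mood optative chach- → chachtachpe.
voice = causative: zero marking, form stays chachtachpe.
Apply vowel harmony: chachtachpe → chechtachpe.

chechtachpe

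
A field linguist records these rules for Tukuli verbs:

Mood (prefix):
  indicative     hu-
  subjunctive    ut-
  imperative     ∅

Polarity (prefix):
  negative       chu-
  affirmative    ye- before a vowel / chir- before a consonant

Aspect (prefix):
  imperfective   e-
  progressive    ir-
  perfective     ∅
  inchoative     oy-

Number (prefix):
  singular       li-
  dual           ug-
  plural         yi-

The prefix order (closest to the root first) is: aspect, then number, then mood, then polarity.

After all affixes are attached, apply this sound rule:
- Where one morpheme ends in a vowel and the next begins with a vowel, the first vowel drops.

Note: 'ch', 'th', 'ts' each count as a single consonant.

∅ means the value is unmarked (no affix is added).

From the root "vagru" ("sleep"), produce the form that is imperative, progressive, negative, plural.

chuyirvagru

Attach aspect progressive ir- → irvagru.
Attach number plural yi- → yiirvagru.
mood = imperative: zero marking, form stays yiirvagru.
Attach polarity negative chu- → chuyiirvagru.
Apply vowel deletion: chuyiirvagru → chuyirvagru.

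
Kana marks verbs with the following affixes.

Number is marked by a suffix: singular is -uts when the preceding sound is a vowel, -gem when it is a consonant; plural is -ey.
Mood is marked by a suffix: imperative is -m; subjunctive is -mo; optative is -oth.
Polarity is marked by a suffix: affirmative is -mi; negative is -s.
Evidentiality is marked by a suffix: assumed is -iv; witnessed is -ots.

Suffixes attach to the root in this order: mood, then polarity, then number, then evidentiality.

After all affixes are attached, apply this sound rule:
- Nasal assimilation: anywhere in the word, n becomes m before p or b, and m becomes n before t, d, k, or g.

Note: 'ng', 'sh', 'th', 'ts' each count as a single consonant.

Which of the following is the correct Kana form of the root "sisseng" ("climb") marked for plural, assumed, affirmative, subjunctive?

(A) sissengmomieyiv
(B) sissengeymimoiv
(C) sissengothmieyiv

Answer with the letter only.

A

Attach mood subjunctive -mo → sissengmo.
Attach polarity affirmative -mi → sissengmomi.
Attach number plural -ey → sissengmomiey.
Attach evidentiality assumed -iv → sissengmomieyiv.
Nasal assimilation: no change.
So the correct form is sissengmomieyiv, option (A).
(B) sissengeymimoiv is wrong: it has the affixes in the wrong order.
(C) sissengothmieyiv is wrong: it uses optative instead of subjunctive for mood.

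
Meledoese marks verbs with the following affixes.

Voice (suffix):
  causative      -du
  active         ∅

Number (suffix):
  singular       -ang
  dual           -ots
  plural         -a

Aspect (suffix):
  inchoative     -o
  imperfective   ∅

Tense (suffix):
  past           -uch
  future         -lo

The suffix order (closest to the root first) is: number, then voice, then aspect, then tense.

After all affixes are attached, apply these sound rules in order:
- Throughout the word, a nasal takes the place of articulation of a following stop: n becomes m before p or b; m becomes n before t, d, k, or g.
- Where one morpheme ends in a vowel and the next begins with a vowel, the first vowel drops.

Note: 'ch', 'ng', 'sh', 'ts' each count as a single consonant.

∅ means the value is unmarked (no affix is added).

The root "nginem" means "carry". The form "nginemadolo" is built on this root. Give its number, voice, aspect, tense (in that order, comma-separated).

plural, causative, inchoative, future

Segment: nginem-a-du-o-lo.
number: -a → plural.
voice: -du → causative.
aspect: -o → inchoative.
tense: -lo → future.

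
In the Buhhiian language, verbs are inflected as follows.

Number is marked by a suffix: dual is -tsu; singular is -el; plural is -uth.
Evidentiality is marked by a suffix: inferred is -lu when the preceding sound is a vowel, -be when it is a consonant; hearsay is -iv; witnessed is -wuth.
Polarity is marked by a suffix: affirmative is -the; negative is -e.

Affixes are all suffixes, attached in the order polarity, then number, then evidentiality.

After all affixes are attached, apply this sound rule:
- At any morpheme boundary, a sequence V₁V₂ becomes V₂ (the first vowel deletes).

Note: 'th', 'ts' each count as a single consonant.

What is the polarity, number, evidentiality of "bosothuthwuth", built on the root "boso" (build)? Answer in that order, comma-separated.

affirmative, plural, witnessed

Segment: boso-the-uth-wuth.
polarity: -the → affirmative.
number: -uth → plural.
evidentiality: -wuth → witnessed.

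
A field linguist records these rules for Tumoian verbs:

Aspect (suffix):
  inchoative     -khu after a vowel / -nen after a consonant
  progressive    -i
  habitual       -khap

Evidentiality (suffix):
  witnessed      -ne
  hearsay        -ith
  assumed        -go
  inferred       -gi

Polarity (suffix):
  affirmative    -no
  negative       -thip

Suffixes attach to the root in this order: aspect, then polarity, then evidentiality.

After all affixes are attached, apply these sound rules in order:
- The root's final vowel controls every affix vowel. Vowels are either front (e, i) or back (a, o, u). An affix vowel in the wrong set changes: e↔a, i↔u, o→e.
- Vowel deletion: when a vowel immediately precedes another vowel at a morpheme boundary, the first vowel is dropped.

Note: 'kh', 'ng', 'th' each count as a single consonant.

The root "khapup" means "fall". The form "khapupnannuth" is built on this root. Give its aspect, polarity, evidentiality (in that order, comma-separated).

Segment: khapup-nen-no-ith.
aspect: -khu/nen → inchoative.
polarity: -no → affirmative.
evidentiality: -ith → hearsay.

inchoative, affirmative, hearsay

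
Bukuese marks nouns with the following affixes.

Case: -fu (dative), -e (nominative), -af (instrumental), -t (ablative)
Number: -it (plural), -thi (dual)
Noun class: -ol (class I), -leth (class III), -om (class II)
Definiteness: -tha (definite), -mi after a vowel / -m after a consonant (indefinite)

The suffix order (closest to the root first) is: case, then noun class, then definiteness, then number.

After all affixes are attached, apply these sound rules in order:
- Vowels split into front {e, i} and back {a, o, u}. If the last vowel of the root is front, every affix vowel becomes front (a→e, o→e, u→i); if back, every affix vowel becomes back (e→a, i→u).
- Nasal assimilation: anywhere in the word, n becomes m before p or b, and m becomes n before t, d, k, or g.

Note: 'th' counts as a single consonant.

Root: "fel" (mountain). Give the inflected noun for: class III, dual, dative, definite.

felfileththethi

Attach case dative -fu → felfu.
Attach noun class class III -leth → felfuleth.
Attach definiteness definite -tha → felfuleththa.
Attach number dual -thi → felfuleththathi.
Apply vowel harmony: felfuleththathi → felfileththethi.
Nasal assimilation: no change.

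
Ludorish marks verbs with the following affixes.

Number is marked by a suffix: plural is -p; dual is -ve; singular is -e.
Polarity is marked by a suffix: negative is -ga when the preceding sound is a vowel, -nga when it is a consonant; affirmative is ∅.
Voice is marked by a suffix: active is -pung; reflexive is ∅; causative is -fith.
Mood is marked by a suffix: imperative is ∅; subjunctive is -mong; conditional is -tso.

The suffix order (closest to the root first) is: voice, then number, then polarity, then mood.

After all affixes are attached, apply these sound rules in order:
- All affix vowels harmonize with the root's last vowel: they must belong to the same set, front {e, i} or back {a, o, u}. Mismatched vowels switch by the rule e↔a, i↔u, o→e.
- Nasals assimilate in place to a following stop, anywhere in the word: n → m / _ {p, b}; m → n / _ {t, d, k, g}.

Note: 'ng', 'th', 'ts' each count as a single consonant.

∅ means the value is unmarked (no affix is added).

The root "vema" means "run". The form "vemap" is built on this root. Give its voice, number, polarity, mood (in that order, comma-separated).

Segment: vema-p.
voice: ∅ → reflexive.
number: -p → plural.
polarity: ∅ → affirmative.
mood: ∅ → imperative.

reflexive, plural, affirmative, imperative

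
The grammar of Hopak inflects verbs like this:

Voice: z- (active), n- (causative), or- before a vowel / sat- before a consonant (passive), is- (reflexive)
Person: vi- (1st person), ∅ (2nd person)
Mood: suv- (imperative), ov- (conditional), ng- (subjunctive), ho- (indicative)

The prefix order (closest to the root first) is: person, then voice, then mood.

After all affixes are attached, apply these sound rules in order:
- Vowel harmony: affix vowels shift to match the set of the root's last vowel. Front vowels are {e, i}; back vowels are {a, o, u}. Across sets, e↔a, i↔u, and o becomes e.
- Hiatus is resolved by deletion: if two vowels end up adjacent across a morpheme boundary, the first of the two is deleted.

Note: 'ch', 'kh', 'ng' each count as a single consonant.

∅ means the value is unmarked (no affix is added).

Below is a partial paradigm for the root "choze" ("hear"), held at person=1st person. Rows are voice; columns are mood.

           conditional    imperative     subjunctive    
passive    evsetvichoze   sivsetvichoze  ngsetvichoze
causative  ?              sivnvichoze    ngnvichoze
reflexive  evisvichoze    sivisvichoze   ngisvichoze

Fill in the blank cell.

evnvichoze

Attach person 1st person vi- → vichoze.
Attach voice causative n- → nvichoze.
Attach mood conditional ov- → ovnvichoze.
Apply vowel harmony: ovnvichoze → evnvichoze.
Vowel deletion: no change.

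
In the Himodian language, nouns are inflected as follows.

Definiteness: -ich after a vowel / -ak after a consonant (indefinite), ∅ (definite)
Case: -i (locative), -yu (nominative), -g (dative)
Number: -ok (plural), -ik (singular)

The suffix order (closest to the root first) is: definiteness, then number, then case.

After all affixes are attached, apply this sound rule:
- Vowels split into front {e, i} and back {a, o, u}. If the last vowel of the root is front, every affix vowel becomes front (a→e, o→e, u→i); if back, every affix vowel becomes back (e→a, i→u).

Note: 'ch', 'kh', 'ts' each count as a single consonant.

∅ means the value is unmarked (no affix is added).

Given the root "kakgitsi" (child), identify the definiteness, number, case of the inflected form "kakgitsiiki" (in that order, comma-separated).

Segment: kakgitsi-ik-i.
definiteness: ∅ → definite.
number: -ik → singular.
case: -i → locative.

definite, singular, locative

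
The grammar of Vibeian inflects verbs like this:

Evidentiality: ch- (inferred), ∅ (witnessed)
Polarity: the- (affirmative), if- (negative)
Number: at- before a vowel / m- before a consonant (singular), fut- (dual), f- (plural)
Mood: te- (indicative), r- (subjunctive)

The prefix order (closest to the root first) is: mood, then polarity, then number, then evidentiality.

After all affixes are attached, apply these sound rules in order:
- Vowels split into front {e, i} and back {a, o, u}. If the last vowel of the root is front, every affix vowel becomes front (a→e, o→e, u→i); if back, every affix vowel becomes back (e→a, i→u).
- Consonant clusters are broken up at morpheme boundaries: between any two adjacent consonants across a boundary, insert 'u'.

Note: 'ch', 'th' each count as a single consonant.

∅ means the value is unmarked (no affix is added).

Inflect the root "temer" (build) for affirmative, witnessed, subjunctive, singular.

Attach mood subjunctive r- → rtemer.
Attach polarity affirmative the- → thertemer.
Attach number singular m- (before consonant 'th') → mthertemer.
evidentiality = witnessed: zero marking, form stays mthertemer.
Vowel harmony: no change.
Apply epenthesis: mthertemer → mutherutemer.

mutherutemer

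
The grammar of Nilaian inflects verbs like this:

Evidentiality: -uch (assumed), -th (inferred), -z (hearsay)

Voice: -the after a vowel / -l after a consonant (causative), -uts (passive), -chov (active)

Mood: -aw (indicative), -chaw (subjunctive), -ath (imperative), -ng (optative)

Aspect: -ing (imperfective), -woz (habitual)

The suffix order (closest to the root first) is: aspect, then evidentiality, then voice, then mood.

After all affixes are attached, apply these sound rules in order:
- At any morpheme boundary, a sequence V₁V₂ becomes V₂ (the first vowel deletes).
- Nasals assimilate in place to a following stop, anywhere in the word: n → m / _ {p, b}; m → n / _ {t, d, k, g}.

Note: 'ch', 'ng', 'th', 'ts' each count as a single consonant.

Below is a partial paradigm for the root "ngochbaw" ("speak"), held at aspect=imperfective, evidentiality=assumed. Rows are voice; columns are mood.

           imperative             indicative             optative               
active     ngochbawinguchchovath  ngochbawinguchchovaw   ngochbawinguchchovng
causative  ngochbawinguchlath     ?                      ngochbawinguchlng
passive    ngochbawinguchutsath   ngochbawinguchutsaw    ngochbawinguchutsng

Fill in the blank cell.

ngochbawinguchlaw

Attach aspect imperfective -ing → ngochbawing.
Attach evidentiality assumed -uch → ngochbawinguch.
Attach voice causative -l (after consonant 'ch') → ngochbawinguchl.
Attach mood indicative -aw → ngochbawinguchlaw.
Vowel deletion: no change.
Nasal assimilation: no change.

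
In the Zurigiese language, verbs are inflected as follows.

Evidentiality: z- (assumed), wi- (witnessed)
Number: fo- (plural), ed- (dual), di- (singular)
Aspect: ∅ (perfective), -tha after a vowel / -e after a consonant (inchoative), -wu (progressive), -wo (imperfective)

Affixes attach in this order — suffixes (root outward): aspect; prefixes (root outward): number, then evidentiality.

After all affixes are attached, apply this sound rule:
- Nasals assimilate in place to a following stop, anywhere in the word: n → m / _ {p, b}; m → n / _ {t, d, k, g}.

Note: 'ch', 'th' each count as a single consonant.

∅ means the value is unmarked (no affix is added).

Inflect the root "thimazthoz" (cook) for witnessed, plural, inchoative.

Attach number plural fo- → fothimazthoz.
Attach aspect inchoative -e (after consonant 'z') → fothimazthoze.
Attach evidentiality witnessed wi- → wifothimazthoze.
Nasal assimilation: no change.

wifothimazthoze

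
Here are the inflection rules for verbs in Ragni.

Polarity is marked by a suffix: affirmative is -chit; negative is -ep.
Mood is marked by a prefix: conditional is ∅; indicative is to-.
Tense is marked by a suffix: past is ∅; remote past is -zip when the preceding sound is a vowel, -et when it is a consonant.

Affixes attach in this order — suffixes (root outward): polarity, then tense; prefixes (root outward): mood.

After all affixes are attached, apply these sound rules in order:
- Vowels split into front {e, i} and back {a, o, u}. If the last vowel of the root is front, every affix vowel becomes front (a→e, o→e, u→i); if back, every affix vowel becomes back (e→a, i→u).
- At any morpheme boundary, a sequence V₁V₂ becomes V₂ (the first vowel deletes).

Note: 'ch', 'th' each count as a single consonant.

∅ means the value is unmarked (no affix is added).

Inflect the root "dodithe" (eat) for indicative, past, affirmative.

tedodithechit

Attach polarity affirmative -chit → dodithechit.
Attach mood indicative to- → tododithechit.
tense = past: zero marking, form stays tododithechit.
Apply vowel harmony: tododithechit → tedodithechit.
Vowel deletion: no change.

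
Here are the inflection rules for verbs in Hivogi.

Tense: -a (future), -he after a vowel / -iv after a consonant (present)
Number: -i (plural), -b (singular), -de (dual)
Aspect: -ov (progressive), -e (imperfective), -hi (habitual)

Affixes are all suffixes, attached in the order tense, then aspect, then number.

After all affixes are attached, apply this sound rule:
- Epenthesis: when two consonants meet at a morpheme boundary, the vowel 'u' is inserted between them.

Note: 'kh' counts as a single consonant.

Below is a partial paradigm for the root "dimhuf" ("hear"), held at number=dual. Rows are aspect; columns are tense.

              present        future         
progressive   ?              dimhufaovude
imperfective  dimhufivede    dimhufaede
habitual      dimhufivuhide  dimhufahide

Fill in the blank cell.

dimhufivovude

Attach tense present -iv (after consonant 'f') → dimhufiv.
Attach aspect progressive -ov → dimhufivov.
Attach number dual -de → dimhufivovde.
Apply epenthesis: dimhufivovde → dimhufivovude.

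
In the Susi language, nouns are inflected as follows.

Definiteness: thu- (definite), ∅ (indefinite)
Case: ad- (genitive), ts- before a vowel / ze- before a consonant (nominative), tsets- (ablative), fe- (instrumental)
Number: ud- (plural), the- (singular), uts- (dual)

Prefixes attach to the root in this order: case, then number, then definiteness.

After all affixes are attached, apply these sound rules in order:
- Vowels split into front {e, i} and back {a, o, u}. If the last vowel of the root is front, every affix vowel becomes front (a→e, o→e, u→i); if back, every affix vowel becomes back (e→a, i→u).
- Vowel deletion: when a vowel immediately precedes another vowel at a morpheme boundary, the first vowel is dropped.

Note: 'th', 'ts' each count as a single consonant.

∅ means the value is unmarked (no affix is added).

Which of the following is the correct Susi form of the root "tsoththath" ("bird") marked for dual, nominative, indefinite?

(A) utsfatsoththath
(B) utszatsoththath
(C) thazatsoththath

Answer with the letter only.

B

Attach case nominative ze- (before consonant 'ts') → zetsoththath.
Attach number dual uts- → utszetsoththath.
definiteness = indefinite: zero marking, form stays utszetsoththath.
Apply vowel harmony: utszetsoththath → utszatsoththath.
Vowel deletion: no change.
So the correct form is utszatsoththath, option (B).
(A) utsfatsoththath is wrong: it uses instrumental instead of nominative for case.
(C) thazatsoththath is wrong: it uses singular instead of dual for number.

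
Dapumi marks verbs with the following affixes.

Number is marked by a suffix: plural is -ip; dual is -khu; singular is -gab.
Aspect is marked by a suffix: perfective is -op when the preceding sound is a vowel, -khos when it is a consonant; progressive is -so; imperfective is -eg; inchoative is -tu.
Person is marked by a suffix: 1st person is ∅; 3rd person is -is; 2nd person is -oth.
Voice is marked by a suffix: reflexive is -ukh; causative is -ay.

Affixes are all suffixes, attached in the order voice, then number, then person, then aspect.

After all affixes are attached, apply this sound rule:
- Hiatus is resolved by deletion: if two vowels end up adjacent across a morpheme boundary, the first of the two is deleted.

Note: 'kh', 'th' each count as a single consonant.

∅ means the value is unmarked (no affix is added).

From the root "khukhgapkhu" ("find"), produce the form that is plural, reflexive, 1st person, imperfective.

Attach voice reflexive -ukh → khukhgapkhuukh.
Attach number plural -ip → khukhgapkhuukhip.
person = 1st person: zero marking, form stays khukhgapkhuukhip.
Attach aspect imperfective -eg → khukhgapkhuukhipeg.
Apply vowel deletion: khukhgapkhuukhipeg → khukhgapkhukhipeg.

khukhgapkhukhipeg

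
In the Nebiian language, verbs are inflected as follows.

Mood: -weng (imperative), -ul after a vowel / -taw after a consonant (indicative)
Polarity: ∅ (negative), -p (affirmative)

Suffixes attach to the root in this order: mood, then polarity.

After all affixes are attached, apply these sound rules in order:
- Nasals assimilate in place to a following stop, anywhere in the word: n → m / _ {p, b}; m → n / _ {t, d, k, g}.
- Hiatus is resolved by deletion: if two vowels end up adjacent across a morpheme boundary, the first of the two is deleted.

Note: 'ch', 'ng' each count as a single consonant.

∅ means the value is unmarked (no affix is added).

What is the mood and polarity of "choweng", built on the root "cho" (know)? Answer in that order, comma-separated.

Segment: cho-weng.
mood: -weng → imperative.
polarity: ∅ → negative.

imperative, negative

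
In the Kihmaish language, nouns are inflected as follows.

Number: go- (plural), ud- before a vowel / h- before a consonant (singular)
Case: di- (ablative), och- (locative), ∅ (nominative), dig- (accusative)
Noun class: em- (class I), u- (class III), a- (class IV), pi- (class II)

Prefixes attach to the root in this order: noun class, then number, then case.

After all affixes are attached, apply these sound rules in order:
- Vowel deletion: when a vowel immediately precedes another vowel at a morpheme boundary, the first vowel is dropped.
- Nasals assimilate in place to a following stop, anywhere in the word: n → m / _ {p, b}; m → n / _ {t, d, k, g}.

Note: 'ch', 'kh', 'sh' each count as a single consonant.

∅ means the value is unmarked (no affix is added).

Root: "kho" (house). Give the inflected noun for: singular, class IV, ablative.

dudakho

Attach noun class class IV a- → akho.
Attach number singular ud- (before vowel 'a') → udakho.
Attach case ablative di- → diudakho.
Apply vowel deletion: diudakho → dudakho.
Nasal assimilation: no change.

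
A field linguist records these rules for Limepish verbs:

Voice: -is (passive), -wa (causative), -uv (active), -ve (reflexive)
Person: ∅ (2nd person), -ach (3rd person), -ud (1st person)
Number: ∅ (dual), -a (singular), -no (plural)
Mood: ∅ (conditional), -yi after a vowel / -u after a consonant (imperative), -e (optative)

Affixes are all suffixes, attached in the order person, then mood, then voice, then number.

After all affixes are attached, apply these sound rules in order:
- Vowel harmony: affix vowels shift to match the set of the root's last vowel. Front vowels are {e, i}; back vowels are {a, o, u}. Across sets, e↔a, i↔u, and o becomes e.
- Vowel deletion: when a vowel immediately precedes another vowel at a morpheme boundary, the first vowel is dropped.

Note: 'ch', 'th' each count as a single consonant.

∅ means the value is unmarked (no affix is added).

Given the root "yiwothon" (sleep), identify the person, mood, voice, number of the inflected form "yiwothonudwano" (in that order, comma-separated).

Segment: yiwothon-ud-wa-no.
person: -ud → 1st person.
mood: ∅ → conditional.
voice: -wa → causative.
number: -no → plural.

1st person, conditional, causative, plural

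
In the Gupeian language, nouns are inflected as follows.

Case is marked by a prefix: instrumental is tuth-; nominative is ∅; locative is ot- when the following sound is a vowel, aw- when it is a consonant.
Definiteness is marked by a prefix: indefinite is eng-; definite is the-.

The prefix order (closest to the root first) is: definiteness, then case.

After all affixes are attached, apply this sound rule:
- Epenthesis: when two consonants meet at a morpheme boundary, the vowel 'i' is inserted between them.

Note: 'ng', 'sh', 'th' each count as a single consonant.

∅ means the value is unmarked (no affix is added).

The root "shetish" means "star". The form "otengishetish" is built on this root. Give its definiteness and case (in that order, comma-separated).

indefinite, locative

Segment: ot-eng-shetish.
definiteness: eng- → indefinite.
case: ot/aw- → locative.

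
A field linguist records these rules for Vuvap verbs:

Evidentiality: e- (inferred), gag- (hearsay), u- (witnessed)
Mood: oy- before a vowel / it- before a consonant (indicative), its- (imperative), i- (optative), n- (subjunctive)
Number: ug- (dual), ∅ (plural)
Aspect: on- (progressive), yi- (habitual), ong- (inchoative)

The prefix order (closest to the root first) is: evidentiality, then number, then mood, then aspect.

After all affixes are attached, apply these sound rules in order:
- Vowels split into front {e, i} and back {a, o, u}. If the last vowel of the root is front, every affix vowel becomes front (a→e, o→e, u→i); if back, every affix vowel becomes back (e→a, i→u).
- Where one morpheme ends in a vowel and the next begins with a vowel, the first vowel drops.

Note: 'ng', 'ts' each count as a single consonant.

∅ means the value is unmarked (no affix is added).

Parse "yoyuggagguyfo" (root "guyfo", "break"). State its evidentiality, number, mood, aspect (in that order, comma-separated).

Segment: yi-oy-ug-gag-guyfo.
evidentiality: gag- → hearsay.
number: ug- → dual.
mood: oy/it- → indicative.
aspect: yi- → habitual.

hearsay, dual, indicative, habitual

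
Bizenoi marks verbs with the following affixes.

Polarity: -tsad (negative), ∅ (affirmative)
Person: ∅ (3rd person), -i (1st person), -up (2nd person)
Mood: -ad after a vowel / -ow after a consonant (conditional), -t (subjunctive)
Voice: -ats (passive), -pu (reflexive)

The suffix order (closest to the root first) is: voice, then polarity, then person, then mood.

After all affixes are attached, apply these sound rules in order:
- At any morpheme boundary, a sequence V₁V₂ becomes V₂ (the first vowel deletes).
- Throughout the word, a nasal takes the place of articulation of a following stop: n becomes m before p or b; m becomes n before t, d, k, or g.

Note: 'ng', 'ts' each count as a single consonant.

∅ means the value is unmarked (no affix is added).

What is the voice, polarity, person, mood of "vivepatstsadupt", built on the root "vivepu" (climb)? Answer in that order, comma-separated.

passive, negative, 2nd person, subjunctive

Segment: vivepu-ats-tsad-up-t.
voice: -ats → passive.
polarity: -tsad → negative.
person: -up → 2nd person.
mood: -t → subjunctive.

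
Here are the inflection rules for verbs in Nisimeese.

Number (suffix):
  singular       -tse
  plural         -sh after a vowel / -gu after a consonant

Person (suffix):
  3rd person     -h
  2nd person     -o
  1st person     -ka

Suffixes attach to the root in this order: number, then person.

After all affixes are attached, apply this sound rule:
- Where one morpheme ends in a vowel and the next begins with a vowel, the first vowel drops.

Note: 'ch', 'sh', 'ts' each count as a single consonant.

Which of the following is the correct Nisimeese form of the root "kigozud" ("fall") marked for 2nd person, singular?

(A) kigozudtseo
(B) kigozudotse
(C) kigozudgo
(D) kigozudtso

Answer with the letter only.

D

Attach number singular -tse → kigozudtse.
Attach person 2nd person -o → kigozudtseo.
Apply vowel deletion: kigozudtseo → kigozudtso.
So the correct form is kigozudtso, option (D).
(C) kigozudgo is wrong: it uses plural instead of singular for number.
(B) kigozudotse is wrong: it has the affixes in the wrong order.
(A) kigozudtseo is wrong: it fails to apply the sound rule(s).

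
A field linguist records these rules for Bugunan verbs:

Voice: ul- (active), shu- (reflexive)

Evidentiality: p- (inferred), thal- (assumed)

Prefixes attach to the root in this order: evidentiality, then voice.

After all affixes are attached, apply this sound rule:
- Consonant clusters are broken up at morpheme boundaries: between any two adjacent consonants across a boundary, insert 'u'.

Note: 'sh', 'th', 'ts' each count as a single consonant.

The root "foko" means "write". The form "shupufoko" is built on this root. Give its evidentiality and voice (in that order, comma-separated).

Segment: shu-p-foko.
evidentiality: p- → inferred.
voice: shu- → reflexive.

inferred, reflexive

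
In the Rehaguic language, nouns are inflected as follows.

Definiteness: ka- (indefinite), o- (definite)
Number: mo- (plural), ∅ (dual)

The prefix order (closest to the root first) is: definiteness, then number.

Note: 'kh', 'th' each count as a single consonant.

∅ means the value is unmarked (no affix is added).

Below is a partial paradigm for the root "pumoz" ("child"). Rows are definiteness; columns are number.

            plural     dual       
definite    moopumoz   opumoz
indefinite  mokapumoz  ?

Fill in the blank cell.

kapumoz

Attach definiteness indefinite ka- → kapumoz.
number = dual: zero marking, form stays kapumoz.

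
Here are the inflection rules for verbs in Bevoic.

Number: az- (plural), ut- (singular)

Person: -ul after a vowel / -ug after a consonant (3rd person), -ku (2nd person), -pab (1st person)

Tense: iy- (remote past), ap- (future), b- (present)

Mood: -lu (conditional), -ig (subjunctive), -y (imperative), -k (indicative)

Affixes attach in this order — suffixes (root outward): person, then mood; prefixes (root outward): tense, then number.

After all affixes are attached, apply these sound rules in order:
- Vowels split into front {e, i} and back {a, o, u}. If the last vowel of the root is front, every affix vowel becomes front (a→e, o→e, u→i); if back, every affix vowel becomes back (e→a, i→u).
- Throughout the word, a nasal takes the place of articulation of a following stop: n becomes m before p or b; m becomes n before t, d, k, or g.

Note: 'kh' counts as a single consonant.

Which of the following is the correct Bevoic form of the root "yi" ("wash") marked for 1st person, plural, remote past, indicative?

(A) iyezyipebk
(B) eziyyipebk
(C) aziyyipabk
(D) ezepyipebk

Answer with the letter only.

B

Attach person 1st person -pab → yipab.
Attach tense remote past iy- → iyyipab.
Attach mood indicative -k → iyyipabk.
Attach number plural az- → aziyyipabk.
Apply vowel harmony: aziyyipabk → eziyyipebk.
Nasal assimilation: no change.
So the correct form is eziyyipebk, option (B).
(C) aziyyipabk is wrong: it fails to apply the sound rule(s).
(D) ezepyipebk is wrong: it uses future instead of remote past for tense.
(A) iyezyipebk is wrong: it has the affixes in the wrong order.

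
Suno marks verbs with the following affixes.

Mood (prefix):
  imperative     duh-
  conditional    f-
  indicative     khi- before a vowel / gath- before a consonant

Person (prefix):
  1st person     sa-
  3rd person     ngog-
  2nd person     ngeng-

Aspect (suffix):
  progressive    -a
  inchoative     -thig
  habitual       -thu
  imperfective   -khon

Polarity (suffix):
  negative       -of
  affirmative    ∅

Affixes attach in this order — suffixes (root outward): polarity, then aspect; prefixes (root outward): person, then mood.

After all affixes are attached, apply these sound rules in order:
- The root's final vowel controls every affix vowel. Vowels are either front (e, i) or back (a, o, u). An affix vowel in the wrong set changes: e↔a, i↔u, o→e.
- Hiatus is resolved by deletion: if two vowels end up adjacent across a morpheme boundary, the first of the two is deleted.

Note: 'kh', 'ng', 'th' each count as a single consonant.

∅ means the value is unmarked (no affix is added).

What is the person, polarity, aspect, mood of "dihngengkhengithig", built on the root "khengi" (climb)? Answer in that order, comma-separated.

Segment: duh-ngeng-khengi-thig.
person: ngeng- → 2nd person.
polarity: ∅ → affirmative.
aspect: -thig → inchoative.
mood: duh- → imperative.

2nd person, affirmative, inchoative, imperative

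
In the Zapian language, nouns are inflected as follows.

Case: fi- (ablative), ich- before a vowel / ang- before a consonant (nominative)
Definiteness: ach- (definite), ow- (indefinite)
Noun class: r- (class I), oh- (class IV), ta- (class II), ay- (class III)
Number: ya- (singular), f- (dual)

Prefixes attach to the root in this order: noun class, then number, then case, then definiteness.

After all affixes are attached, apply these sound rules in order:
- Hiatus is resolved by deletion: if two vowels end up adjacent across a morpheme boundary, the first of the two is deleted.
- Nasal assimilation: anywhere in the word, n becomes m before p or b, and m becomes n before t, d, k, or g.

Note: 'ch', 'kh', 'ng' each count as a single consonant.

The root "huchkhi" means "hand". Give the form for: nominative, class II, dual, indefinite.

Attach noun class class II ta- → tahuchkhi.
Attach number dual f- → ftahuchkhi.
Attach case nominative ang- (before consonant 'f') → angftahuchkhi.
Attach definiteness indefinite ow- → owangftahuchkhi.
Vowel deletion: no change.
Nasal assimilation: no change.

owangftahuchkhi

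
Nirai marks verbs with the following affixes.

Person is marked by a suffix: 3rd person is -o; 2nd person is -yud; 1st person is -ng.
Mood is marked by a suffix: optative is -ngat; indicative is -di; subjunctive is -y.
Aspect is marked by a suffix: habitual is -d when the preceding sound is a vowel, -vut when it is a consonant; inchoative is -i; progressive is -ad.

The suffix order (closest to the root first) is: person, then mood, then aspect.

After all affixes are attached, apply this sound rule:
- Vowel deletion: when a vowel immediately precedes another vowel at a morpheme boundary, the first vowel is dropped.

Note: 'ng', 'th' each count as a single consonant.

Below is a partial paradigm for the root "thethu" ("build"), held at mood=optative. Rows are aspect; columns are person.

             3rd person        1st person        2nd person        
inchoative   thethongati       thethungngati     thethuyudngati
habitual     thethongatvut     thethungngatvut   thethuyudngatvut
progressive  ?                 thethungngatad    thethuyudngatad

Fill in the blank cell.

Attach person 3rd person -o → thethuo.
Attach mood optative -ngat → thethuongat.
Attach aspect progressive -ad → thethuongatad.
Apply vowel deletion: thethuongatad → thethongatad.

thethongatad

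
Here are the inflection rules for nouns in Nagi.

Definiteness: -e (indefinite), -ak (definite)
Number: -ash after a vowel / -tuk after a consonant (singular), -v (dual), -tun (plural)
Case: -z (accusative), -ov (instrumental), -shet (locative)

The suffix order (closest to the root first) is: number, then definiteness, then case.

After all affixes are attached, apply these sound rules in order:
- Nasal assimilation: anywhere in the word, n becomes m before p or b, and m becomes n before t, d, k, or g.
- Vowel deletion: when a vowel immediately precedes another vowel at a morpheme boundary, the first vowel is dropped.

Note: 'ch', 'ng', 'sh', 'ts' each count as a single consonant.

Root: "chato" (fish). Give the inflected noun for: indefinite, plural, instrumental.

Attach number plural -tun → chatotun.
Attach definiteness indefinite -e → chatotune.
Attach case instrumental -ov → chatotuneov.
Nasal assimilation: no change.
Apply vowel deletion: chatotuneov → chatotunov.

chatotunov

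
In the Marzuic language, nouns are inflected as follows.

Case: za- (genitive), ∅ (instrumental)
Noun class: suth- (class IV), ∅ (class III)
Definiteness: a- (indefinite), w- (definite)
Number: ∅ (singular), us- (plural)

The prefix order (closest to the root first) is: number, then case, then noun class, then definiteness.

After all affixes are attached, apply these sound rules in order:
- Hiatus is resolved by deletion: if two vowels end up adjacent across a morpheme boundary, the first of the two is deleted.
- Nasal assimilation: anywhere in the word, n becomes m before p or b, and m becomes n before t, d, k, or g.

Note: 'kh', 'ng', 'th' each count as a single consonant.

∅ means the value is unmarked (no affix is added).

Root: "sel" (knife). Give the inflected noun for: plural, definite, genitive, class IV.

Attach number plural us- → ussel.
Attach case genitive za- → zaussel.
Attach noun class class IV suth- → suthzaussel.
Attach definiteness definite w- → wsuthzaussel.
Apply vowel deletion: wsuthzaussel → wsuthzussel.
Nasal assimilation: no change.

wsuthzussel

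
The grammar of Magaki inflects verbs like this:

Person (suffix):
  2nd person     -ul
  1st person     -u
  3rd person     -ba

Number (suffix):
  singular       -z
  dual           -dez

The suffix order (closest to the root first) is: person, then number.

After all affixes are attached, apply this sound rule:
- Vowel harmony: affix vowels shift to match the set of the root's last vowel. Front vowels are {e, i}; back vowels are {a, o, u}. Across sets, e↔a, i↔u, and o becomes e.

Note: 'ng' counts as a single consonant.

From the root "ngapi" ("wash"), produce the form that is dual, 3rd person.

ngapibedez

Attach person 3rd person -ba → ngapiba.
Attach number dual -dez → ngapibadez.
Apply vowel harmony: ngapibadez → ngapibedez.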